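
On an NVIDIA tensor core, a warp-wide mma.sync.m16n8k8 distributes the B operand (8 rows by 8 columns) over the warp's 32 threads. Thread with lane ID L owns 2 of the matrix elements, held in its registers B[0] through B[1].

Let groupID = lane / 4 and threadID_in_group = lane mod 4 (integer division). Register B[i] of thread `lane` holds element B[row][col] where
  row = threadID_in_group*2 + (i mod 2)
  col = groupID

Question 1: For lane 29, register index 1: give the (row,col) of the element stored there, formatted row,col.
3,7

lane 29=>29/4=7, 29 mod 4=1
i=1  r:2·1+1=>3  c:7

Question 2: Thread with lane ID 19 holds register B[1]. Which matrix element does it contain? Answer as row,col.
7,4

19: gid=4,tid=3
[1] (3*2+1,4) = (7,4)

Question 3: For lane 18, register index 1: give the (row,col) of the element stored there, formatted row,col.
lane 18→18/4=4, 18 mod 4=2
i=1  r:2·2+1→5  c:4

5,4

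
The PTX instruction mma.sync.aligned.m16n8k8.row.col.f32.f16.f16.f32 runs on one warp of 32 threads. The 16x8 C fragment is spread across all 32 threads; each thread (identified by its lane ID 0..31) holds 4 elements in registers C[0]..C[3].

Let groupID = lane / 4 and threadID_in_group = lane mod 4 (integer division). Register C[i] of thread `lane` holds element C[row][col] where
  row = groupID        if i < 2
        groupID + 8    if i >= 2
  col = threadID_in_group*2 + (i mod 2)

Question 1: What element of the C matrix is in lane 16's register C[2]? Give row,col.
12,0

lane 16->16/4=4, 16 mod 4=0
i=2  r:4+8->12  c:2·0+0->0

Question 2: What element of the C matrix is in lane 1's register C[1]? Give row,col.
0,3

L=1→G=1>>2=0, T=1&3=1
[1]→row 0+0=0  col 1·2+1=3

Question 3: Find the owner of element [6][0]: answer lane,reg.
24,0

r=6→G=6,rhi=0  c=0→T=0,p=0
L=6*4+0=24  i=0*2+0=0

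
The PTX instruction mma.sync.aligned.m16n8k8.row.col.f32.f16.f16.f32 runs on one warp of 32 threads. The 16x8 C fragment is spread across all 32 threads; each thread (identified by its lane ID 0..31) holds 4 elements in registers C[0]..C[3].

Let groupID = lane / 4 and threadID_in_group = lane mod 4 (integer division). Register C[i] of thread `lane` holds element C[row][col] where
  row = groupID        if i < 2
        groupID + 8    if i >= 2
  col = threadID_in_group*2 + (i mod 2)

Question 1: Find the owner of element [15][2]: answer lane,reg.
r=15→G=7,rhi=1  c=2→T=1,p=0
L=7*4+1=29  i=1*2+0=2

29,2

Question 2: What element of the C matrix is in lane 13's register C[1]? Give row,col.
3,3

lane 13->13/4=3, 13 mod 4=1
i=1  r:3+0->3  c:2·1+1->3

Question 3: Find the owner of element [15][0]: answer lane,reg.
r: 15->gid=7,r8=1  c: 0->tid=0,i&1=0
L=7*4+0=28  i=1*2+0=2

28,2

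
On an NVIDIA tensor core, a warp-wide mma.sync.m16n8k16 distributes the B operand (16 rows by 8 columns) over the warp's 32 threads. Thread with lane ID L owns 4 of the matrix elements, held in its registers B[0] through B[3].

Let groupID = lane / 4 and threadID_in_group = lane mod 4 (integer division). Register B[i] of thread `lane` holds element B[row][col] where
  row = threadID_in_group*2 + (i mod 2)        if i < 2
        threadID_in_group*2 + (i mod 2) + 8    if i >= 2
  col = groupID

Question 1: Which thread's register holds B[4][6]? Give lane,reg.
c=6⇒gr=6  r=4⇒Rb=0,th=2,odd=0
L=6*4+2=26  i=0*2+0=0

26,0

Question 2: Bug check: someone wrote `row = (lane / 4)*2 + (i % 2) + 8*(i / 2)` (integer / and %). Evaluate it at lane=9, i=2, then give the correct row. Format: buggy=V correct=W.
buggy=12 correct=10

`(lane / 4)*2 + (i % 2) + 8*(i / 2)`[9,2]->12
lane 9->9/4=2, 9 mod 4=1
i=2  r:2·1+0+8->10  c:2
row: 12 vs 10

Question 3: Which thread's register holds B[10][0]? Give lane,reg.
c: 0->gid=0  r: 10->r8=1,tid=1,i&1=0
L=0*4+1=1  i=1*2+0=2

1,2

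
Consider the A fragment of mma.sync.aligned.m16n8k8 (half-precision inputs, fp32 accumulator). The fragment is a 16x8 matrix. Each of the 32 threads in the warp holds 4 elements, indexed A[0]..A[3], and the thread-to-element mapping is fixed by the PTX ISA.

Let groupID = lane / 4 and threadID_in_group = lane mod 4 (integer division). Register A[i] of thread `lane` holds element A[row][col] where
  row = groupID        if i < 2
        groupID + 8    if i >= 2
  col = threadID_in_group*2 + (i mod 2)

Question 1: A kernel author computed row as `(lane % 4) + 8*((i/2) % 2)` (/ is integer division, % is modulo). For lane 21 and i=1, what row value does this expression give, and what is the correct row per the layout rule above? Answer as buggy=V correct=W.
buggy=1 correct=5

`(lane % 4) + 8*((i/2) % 2)`[21,1]->1
L=21->gid=21>>2=5, tid=21&3=1
[1]->row 5+0=5  col 1·2+1=3
row: 1 vs 5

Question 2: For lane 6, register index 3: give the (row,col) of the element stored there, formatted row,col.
6: G=1,T=2
[3] (1+8,2*2+1) = (9,5)

9,5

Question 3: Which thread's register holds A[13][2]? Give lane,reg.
21,2

r=13->g=5,rb=1  c=2->t=1,b0=0
L=5*4+1=21  i=1*2+0=2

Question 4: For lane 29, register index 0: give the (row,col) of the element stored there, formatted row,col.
L=29⇒gr=29>>2=7, th=29&3=1
[0]⇒row 7+0=7  col 1·2+0=2

7,2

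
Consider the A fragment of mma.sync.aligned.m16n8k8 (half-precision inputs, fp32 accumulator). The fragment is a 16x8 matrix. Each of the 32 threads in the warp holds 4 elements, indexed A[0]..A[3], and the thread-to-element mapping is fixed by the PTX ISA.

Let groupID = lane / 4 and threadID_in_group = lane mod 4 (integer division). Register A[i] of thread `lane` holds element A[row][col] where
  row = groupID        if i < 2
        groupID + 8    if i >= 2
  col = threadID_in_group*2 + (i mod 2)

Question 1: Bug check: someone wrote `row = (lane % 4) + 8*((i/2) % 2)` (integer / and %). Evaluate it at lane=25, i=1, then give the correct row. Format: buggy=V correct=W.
buggy=1 correct=6

`(lane % 4) + 8*((i/2) % 2)`[25,1]→1
L=25→G=25>>2=6, T=25&3=1
[1]→row 6+0=6  col 1·2+1=3
row: 1 vs 6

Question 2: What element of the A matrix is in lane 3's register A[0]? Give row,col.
L=3=>grp=3>>2=0, tig=3&3=3
[0]=>row 0+0=0  col 3·2+0=6

0,6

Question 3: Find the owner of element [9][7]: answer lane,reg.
7,3

r=9->g=1,rb=1  c=7->t=3,b0=1
L=1*4+3=7  i=1*2+1=3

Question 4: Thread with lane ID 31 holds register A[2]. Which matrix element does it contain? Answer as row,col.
15,6

lane 31: g=7 (31/4), t=3 (31%4)
i=2: r=7+8=15, c=3*2+0=6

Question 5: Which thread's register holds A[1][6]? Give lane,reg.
r=1→G=1,rhi=0  c=6→T=3,p=0
L=1*4+3=7  i=0*2+0=0

7,0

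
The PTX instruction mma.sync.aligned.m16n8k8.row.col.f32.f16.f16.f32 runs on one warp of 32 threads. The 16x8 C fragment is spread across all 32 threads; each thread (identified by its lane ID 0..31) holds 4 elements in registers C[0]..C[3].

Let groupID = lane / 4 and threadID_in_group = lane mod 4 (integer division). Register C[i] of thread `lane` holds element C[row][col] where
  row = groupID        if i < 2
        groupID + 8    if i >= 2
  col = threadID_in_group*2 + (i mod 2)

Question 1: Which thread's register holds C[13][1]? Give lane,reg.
r=13->g=5,rb=1  c=1->t=0,b0=1
L=5*4+0=20  i=1*2+1=3

20,3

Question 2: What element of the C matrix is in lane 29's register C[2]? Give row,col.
L=29→G=29>>2=7, T=29&3=1
[2]→row 7+8=15  col 1·2+0=2

15,2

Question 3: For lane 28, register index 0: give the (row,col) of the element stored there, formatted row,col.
lane 28=>28/4=7, 28 mod 4=0
i=0  r:7+0=>7  c:2·0+0=>0

7,0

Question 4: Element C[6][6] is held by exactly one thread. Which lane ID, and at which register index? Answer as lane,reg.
r=6→G=6,rhi=0  c=6→T=3,p=0
L=6*4+3=27  i=0*2+0=0

27,0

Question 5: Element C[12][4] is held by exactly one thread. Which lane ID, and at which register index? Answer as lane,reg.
18,2

r:12=>grp=4,rB=1  c:4=>tig=2,lo=0
L=4*4+2=18  i=1*2+0=2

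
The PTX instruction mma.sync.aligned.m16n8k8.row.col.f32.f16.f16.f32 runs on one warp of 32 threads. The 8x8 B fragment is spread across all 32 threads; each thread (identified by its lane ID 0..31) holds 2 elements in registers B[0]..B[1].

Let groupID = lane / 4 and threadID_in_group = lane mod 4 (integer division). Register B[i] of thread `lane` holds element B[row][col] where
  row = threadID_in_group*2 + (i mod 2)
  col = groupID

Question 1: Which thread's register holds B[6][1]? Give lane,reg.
c=1⇒gr=1  r=6⇒th=3,odd=0
L=1*4+3=7  i=0=0

7,0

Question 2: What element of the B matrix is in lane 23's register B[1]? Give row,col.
7,5

lane 23: G=5 (23/4), T=3 (23%4)
i=1: r=3*2+1=7, c=G=5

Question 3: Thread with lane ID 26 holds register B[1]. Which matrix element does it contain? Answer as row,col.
5,6

lane 26: gid=6 (26/4), tid=2 (26%4)
i=1: r=2*2+1=5, c=gid=6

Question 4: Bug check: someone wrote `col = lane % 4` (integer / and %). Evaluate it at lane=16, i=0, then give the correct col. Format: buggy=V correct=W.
`lane % 4`[16,0]=>0
lane 16: grp=4 (16/4), tig=0 (16%4)
i=0: r=0*2+0=0, c=grp=4
col: 0 vs 4

buggy=0 correct=4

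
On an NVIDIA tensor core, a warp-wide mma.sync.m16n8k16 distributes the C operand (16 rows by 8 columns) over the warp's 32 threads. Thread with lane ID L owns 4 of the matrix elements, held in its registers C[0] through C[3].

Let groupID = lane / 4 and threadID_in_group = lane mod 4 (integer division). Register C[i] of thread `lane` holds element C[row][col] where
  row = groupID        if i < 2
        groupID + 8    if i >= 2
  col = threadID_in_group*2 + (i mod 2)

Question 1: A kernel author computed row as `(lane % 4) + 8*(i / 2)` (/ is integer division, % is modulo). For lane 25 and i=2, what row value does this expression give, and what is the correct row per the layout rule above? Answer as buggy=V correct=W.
buggy=9 correct=14

`(lane % 4) + 8*(i / 2)`[25,2]->9
L=25->gid=25>>2=6, tid=25&3=1
[2]->row 6+8=14  col 1·2+0=2
row: 9 vs 14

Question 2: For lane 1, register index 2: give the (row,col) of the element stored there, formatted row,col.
8,2

L=1->g=1>>2=0, t=1&3=1
[2]->row 0+8=8  col 1·2+0=2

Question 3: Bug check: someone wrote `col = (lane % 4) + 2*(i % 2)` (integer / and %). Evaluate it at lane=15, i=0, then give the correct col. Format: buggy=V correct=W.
buggy=3 correct=6

`(lane % 4) + 2*(i % 2)`[15,0]⇒3
L=15⇒gr=15>>2=3, th=15&3=3
[0]⇒row 3+0=3  col 3·2+0=6
col: 3 vs 6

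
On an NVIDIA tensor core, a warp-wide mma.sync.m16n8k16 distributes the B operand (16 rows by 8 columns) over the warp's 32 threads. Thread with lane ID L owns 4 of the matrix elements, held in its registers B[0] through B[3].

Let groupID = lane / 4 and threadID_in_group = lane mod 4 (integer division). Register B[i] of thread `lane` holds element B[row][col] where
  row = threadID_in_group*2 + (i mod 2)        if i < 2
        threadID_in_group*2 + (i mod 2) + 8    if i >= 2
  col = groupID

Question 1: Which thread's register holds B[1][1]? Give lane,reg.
4,1

c=1→G=1  r=1→rhi=0,T=0,p=1
L=1*4+0=4  i=0*2+1=1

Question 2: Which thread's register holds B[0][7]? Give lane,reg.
c=7->g=7  r=0->rb=0,t=0,b0=0
L=7*4+0=28  i=0*2+0=0

28,0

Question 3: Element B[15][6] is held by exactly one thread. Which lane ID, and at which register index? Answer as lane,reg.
27,3

c=6->g=6  r=15->rb=1,t=3,b0=1
L=6*4+3=27  i=1*2+1=3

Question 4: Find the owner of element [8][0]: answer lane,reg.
c: 0->gid=0  r: 8->r8=1,tid=0,i&1=0
L=0*4+0=0  i=1*2+0=2

0,2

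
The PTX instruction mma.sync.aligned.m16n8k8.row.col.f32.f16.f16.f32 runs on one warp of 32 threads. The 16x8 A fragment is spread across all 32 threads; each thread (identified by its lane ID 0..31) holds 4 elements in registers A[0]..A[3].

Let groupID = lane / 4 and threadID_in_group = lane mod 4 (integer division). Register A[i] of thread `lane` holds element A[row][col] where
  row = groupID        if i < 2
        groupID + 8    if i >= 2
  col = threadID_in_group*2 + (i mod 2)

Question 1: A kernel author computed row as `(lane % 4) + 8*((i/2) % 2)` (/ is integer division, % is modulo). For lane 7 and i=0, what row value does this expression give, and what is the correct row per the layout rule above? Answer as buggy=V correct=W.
`(lane % 4) + 8*((i/2) % 2)`[7,0]->3
7: g=1,t=3
[0] (1+0,3*2+0) = (1,6)
row: 3 vs 1

buggy=3 correct=1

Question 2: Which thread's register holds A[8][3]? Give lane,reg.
1,3

r: 8->gid=0,r8=1  c: 3->tid=1,i&1=1
L=0*4+1=1  i=1*2+1=3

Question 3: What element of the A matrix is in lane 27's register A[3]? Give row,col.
14,7

lane 27->27/4=6, 27 mod 4=3
i=3  r:6+8->14  c:2·3+1->7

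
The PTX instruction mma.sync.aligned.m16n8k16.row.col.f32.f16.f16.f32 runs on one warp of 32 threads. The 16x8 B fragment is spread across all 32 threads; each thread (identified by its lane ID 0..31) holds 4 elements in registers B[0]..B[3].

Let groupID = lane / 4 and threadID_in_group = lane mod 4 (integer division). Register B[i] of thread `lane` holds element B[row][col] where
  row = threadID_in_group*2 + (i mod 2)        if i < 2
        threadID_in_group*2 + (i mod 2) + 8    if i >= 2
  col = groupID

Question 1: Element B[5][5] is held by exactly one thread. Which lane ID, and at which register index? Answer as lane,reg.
c=5⇒gr=5  r=5⇒Rb=0,th=2,odd=1
L=5*4+2=22  i=0*2+1=1

22,1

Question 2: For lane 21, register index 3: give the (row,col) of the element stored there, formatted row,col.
11,5

L=21→G=21>>2=5, T=21&3=1
[3]→row 1·2+1+8=11  col G=5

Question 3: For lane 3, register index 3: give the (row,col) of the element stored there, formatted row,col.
L=3->gid=3>>2=0, tid=3&3=3
[3]->row 3·2+1+8=15  col gid=0

15,0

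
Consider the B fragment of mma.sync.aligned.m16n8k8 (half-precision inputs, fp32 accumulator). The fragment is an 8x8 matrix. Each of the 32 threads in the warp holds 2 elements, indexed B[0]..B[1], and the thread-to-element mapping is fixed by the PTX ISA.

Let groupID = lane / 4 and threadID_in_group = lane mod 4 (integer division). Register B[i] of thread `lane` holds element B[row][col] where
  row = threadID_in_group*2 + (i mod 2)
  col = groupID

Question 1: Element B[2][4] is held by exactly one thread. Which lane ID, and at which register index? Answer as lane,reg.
17,0

c: 4->gid=4  r: 2->tid=1,i&1=0
L=4*4+1=17  i=0=0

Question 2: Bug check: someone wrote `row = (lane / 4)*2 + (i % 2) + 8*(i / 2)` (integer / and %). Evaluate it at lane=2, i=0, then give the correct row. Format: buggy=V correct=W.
`(lane / 4)*2 + (i % 2) + 8*(i / 2)`[2,0]→0
lane 2→2/4=0, 2 mod 4=2
i=0  r:2·2+0→4  c:0
row: 0 vs 4

buggy=0 correct=4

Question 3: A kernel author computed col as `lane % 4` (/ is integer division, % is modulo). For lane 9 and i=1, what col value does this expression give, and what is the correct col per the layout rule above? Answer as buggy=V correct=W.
buggy=1 correct=2

`lane % 4`[9,1]->1
9: g=2,t=1
[1] (1*2+1,2) = (3,2)
col: 1 vs 2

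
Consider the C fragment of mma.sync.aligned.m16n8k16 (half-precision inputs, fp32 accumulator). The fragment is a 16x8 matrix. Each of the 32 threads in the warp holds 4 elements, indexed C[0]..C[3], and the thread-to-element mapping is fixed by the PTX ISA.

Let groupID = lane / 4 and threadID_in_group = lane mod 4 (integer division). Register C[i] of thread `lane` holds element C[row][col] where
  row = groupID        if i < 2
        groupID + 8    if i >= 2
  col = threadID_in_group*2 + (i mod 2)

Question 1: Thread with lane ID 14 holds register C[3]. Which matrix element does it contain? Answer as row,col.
14: gr=3,th=2
[3] (3+8,2*2+1) = (11,5)

11,5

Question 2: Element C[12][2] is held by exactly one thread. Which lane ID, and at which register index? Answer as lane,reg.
17,2

r:12=>grp=4,rB=1  c:2=>tig=1,lo=0
L=4*4+1=17  i=1*2+0=2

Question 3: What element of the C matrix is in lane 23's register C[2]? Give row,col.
13,6

23: gid=5,tid=3
[2] (5+8,3*2+0) = (13,6)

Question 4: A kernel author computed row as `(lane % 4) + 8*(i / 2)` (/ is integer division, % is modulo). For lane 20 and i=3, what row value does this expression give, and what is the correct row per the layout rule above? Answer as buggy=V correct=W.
`(lane % 4) + 8*(i / 2)`[20,3]=>8
L=20=>grp=20>>2=5, tig=20&3=0
[3]=>row 5+8=13  col 0·2+1=1
row: 8 vs 13

buggy=8 correct=13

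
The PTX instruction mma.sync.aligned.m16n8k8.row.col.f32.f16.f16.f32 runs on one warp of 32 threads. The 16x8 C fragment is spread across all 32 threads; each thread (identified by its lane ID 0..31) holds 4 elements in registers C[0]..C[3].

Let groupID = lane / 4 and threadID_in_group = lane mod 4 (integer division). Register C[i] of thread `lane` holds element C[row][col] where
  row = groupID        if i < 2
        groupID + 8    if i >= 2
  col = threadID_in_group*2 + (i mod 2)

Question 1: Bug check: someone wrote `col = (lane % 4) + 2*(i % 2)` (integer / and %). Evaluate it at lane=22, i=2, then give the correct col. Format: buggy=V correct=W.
`(lane % 4) + 2*(i % 2)`[22,2]→2
L=22→G=22>>2=5, T=22&3=2
[2]→row 5+8=13  col 2·2+0=4
col: 2 vs 4

buggy=2 correct=4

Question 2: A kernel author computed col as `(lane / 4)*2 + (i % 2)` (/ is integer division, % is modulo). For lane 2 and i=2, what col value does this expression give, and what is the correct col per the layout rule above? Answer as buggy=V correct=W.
`(lane / 4)*2 + (i % 2)`[2,2]⇒0
2: gr=0,th=2
[2] (0+8,2*2+0) = (8,4)
col: 0 vs 4

buggy=0 correct=4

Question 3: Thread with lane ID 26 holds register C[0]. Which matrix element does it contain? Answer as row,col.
lane 26: gid=6 (26/4), tid=2 (26%4)
i=0: r=6+0=6, c=2*2+0=4

6,4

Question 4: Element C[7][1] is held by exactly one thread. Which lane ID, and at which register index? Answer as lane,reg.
r:7=>grp=7,rB=0  c:1=>tig=0,lo=1
L=7*4+0=28  i=0*2+1=1

28,1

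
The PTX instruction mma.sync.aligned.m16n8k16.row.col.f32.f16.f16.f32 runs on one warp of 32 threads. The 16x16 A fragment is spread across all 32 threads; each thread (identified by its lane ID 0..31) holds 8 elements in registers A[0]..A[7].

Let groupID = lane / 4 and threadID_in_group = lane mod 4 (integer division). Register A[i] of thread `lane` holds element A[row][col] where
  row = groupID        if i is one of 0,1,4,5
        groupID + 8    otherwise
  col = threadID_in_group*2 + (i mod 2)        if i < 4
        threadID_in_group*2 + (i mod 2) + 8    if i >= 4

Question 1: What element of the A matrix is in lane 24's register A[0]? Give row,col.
24: grp=6,tig=0
[0] (6+0,0*2+0+0) = (6,0)

6,0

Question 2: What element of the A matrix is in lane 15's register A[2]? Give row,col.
15: gr=3,th=3
[2] (3+8,3*2+0+0) = (11,6)

11,6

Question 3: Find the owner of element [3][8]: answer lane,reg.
12,4

r:3=>grp=3,rB=0  c:8=>cB=1,tig=0,lo=0
L=3*4+0=12  i=1*4+0*2+0=4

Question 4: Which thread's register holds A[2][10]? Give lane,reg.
r=2⇒gr=2,Rb=0  c=10⇒Cb=1,th=1,odd=0
L=2*4+1=9  i=1*4+0*2+0=4

9,4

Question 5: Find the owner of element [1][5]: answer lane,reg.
6,1

r=1→G=1,rhi=0  c=5→chi=0,T=2,p=1
L=1*4+2=6  i=0*4+0*2+1=1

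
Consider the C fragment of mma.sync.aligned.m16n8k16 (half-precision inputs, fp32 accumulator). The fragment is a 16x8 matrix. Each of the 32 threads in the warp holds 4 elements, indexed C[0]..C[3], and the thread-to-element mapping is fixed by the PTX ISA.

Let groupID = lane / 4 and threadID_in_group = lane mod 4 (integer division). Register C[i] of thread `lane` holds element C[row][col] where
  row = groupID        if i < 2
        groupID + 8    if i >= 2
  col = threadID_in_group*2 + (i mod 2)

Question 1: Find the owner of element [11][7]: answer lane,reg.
r=11⇒gr=3,Rb=1  c=7⇒th=3,odd=1
L=3*4+3=15  i=1*2+1=3

15,3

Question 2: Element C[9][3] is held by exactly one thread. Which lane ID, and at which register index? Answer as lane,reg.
5,3

r:9=>grp=1,rB=1  c:3=>tig=1,lo=1
L=1*4+1=5  i=1*2+1=3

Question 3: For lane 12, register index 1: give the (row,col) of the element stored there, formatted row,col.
12: g=3,t=0
[1] (3+0,0*2+1) = (3,1)

3,1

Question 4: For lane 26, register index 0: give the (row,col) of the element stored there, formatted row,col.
L=26=>grp=26>>2=6, tig=26&3=2
[0]=>row 6+0=6  col 2·2+0=4

6,4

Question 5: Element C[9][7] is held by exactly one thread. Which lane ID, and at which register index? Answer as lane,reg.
7,3

r: 9->gid=1,r8=1  c: 7->tid=3,i&1=1
L=1*4+3=7  i=1*2+1=3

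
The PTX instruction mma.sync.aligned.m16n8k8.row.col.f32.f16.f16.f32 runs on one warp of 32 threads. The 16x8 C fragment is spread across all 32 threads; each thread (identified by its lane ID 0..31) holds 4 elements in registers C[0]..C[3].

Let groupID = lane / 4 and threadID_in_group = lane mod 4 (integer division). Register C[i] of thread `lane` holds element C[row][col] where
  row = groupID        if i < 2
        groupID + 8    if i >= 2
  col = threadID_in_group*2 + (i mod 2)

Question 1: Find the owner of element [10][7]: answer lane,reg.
11,3

r:10=>grp=2,rB=1  c:7=>tig=3,lo=1
L=2*4+3=11  i=1*2+1=3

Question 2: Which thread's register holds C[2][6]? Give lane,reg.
11,0

r: 2->gid=2,r8=0  c: 6->tid=3,i&1=0
L=2*4+3=11  i=0*2+0=0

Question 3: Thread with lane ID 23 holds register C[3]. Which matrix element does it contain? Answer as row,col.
lane 23: gr=5 (23/4), th=3 (23%4)
i=3: r=5+8=13, c=3*2+1=7

13,7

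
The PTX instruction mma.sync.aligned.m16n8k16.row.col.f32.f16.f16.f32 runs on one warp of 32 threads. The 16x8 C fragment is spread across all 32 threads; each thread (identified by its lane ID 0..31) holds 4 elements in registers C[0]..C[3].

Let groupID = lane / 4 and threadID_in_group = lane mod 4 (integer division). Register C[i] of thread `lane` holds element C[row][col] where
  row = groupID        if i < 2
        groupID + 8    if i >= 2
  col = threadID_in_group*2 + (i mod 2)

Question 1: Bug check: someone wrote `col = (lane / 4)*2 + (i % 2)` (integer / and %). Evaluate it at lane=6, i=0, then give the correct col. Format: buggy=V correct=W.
`(lane / 4)*2 + (i % 2)`[6,0]->2
lane 6->6/4=1, 6 mod 4=2
i=0  r:1+0->1  c:2·2+0->4
col: 2 vs 4

buggy=2 correct=4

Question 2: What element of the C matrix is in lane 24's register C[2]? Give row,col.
14,0

lane 24: g=6 (24/4), t=0 (24%4)
i=2: r=6+8=14, c=0*2+0=0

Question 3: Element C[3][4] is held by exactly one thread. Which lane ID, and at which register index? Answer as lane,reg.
r: 3->gid=3,r8=0  c: 4->tid=2,i&1=0
L=3*4+2=14  i=0*2+0=0

14,0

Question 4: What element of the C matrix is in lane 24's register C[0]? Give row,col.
6,0

lane 24=>24/4=6, 24 mod 4=0
i=0  r:6+0=>6  c:2·0+0=>0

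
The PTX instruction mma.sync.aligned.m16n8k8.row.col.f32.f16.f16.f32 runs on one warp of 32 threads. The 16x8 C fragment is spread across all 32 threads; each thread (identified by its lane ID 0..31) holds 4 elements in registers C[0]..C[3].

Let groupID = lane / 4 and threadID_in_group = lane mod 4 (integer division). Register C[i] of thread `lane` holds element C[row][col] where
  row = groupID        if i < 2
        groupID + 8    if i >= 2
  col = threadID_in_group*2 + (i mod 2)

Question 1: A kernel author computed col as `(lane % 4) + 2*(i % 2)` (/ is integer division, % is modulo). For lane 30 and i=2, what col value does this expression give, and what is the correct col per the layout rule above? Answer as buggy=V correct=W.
buggy=2 correct=4

`(lane % 4) + 2*(i % 2)`[30,2]=>2
30: grp=7,tig=2
[2] (7+8,2*2+0) = (15,4)
col: 2 vs 4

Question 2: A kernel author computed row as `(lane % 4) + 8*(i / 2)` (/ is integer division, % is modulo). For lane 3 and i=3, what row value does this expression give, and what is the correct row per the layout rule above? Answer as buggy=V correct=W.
`(lane % 4) + 8*(i / 2)`[3,3]→11
L=3→G=3>>2=0, T=3&3=3
[3]→row 0+8=8  col 3·2+1=7
row: 11 vs 8

buggy=11 correct=8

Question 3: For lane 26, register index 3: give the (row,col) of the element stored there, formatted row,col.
lane 26->26/4=6, 26 mod 4=2
i=3  r:6+8->14  c:2·2+1->5

14,5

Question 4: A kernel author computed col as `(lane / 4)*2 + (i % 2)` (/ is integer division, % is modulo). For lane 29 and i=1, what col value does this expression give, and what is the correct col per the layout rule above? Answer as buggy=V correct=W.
buggy=15 correct=3

`(lane / 4)*2 + (i % 2)`[29,1]=>15
lane 29: grp=7 (29/4), tig=1 (29%4)
i=1: r=7+0=7, c=1*2+1=3
col: 15 vs 3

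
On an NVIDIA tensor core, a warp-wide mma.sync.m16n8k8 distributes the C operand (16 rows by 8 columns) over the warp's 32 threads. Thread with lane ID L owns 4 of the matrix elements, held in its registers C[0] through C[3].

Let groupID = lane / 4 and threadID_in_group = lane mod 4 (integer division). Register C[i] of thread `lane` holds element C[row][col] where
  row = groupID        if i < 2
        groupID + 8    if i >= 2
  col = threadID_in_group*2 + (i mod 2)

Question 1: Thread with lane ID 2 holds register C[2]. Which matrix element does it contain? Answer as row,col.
8,4

L=2⇒gr=2>>2=0, th=2&3=2
[2]⇒row 0+8=8  col 2·2+0=4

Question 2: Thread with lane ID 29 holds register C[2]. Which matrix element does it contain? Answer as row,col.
lane 29→29/4=7, 29 mod 4=1
i=2  r:7+8→15  c:2·1+0→2

15,2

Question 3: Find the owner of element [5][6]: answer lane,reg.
23,0

r=5⇒gr=5,Rb=0  c=6⇒th=3,odd=0
L=5*4+3=23  i=0*2+0=0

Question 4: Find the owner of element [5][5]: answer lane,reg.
22,1

r=5⇒gr=5,Rb=0  c=5⇒th=2,odd=1
L=5*4+2=22  i=0*2+1=1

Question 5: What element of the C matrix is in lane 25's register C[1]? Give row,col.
25: G=6,T=1
[1] (6+0,1*2+1) = (6,3)

6,3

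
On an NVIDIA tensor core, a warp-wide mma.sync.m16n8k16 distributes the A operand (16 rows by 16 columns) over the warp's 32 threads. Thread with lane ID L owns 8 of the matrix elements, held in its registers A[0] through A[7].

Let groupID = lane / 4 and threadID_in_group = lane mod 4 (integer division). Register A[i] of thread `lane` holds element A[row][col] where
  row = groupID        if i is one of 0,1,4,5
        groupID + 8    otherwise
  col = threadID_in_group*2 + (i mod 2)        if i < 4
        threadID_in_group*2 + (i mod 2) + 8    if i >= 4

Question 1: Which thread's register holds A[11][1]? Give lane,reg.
r=11->g=3,rb=1  c=1->cb=0,t=0,b0=1
L=3*4+0=12  i=0*4+1*2+1=3

12,3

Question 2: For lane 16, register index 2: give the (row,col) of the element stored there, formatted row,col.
L=16⇒gr=16>>2=4, th=16&3=0
[2]⇒row 4+8=12  col 0·2+0+0=0

12,0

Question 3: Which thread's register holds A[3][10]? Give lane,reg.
r: 3->gid=3,r8=0  c: 10->c8=1,tid=1,i&1=0
L=3*4+1=13  i=1*4+0*2+0=4

13,4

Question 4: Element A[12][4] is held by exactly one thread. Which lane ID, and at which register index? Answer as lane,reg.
18,2

r: 12->gid=4,r8=1  c: 4->c8=0,tid=2,i&1=0
L=4*4+2=18  i=0*4+1*2+0=2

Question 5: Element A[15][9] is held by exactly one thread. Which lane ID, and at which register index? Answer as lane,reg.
28,7

r=15->g=7,rb=1  c=9->cb=1,t=0,b0=1
L=7*4+0=28  i=1*4+1*2+1=7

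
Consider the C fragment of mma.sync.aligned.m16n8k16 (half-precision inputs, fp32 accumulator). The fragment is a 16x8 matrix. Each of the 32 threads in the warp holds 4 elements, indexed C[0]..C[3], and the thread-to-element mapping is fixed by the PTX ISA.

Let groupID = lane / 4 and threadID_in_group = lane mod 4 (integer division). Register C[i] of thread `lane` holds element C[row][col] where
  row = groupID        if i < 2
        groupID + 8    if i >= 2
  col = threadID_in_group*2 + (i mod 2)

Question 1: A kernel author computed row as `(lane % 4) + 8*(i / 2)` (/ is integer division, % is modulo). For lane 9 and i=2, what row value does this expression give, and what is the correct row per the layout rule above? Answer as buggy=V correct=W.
`(lane % 4) + 8*(i / 2)`[9,2]->9
L=9->g=9>>2=2, t=9&3=1
[2]->row 2+8=10  col 1·2+0=2
row: 9 vs 10

buggy=9 correct=10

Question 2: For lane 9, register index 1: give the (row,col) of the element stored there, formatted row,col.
2,3

lane 9: gid=2 (9/4), tid=1 (9%4)
i=1: r=2+0=2, c=1*2+1=3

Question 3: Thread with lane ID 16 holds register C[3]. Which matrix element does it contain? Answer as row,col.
lane 16=>16/4=4, 16 mod 4=0
i=3  r:4+8=>12  c:2·0+1=>1

12,1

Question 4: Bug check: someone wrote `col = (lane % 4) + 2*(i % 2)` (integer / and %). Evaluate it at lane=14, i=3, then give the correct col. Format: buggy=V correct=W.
buggy=4 correct=5

`(lane % 4) + 2*(i % 2)`[14,3]->4
14: gid=3,tid=2
[3] (3+8,2*2+1) = (11,5)
col: 4 vs 5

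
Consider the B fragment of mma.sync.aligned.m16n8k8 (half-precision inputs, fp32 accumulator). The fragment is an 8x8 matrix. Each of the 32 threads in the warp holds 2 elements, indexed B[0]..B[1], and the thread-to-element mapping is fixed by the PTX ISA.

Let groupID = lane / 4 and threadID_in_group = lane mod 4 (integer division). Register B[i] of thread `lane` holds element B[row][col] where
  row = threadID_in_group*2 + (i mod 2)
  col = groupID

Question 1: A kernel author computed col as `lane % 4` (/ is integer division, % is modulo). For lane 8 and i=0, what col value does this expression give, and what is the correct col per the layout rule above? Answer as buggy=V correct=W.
`lane % 4`[8,0]=>0
lane 8: grp=2 (8/4), tig=0 (8%4)
i=0: r=0*2+0=0, c=grp=2
col: 0 vs 2

buggy=0 correct=2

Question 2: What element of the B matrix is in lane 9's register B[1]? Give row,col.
3,2

9: g=2,t=1
[1] (1*2+1,2) = (3,2)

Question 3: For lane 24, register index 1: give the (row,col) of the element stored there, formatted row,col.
24: gr=6,th=0
[1] (0*2+1,6) = (1,6)

1,6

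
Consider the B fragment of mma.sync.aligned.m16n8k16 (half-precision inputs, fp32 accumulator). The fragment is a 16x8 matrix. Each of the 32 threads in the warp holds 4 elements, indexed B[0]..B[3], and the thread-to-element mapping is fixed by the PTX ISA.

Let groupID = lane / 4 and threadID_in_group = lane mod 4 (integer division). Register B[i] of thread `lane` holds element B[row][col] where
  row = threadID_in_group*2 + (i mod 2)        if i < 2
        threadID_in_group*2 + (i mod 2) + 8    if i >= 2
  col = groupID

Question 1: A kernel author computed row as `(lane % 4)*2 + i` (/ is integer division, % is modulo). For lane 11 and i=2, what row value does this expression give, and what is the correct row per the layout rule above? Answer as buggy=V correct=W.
`(lane % 4)*2 + i`[11,2]=>8
lane 11=>11/4=2, 11 mod 4=3
i=2  r:2·3+0+8=>14  c:2
row: 8 vs 14

buggy=8 correct=14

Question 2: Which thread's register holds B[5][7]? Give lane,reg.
30,1

c:7=>grp=7  r:5=>rB=0,tig=2,lo=1
L=7*4+2=30  i=0*2+1=1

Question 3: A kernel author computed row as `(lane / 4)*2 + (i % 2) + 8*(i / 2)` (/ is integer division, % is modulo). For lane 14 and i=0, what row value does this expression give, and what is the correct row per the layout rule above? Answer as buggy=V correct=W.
`(lane / 4)*2 + (i % 2) + 8*(i / 2)`[14,0]->6
L=14->g=14>>2=3, t=14&3=2
[0]->row 2·2+0+0=4  col g=3
row: 6 vs 4

buggy=6 correct=4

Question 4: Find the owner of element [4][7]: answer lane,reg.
30,0

c=7⇒gr=7  r=4⇒Rb=0,th=2,odd=0
L=7*4+2=30  i=0*2+0=0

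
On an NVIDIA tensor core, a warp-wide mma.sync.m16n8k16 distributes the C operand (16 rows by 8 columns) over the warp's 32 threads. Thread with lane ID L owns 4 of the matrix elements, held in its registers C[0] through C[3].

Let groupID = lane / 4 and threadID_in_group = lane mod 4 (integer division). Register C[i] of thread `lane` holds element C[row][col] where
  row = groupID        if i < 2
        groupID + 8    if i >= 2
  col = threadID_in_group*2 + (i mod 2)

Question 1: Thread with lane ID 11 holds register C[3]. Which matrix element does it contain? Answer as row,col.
10,7

11: grp=2,tig=3
[3] (2+8,3*2+1) = (10,7)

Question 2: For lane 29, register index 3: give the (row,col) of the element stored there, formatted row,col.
15,3

29: g=7,t=1
[3] (7+8,1*2+1) = (15,3)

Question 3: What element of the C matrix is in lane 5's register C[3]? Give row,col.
9,3

lane 5=>5/4=1, 5 mod 4=1
i=3  r:1+8=>9  c:2·1+1=>3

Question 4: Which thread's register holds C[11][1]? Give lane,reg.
r: 11->gid=3,r8=1  c: 1->tid=0,i&1=1
L=3*4+0=12  i=1*2+1=3

12,3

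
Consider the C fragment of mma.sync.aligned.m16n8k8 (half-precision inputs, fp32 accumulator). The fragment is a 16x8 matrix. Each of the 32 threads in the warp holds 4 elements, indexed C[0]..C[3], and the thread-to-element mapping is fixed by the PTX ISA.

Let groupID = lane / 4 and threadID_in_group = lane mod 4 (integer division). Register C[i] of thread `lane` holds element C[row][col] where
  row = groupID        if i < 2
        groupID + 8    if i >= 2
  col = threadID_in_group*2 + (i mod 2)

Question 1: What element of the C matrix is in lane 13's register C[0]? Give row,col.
13: grp=3,tig=1
[0] (3+0,1*2+0) = (3,2)

3,2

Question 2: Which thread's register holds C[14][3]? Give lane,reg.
25,3

r=14->g=6,rb=1  c=3->t=1,b0=1
L=6*4+1=25  i=1*2+1=3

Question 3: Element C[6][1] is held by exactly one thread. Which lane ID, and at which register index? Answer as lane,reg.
24,1

r:6=>grp=6,rB=0  c:1=>tig=0,lo=1
L=6*4+0=24  i=0*2+1=1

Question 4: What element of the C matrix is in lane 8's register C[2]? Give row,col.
L=8→G=8>>2=2, T=8&3=0
[2]→row 2+8=10  col 0·2+0=0

10,0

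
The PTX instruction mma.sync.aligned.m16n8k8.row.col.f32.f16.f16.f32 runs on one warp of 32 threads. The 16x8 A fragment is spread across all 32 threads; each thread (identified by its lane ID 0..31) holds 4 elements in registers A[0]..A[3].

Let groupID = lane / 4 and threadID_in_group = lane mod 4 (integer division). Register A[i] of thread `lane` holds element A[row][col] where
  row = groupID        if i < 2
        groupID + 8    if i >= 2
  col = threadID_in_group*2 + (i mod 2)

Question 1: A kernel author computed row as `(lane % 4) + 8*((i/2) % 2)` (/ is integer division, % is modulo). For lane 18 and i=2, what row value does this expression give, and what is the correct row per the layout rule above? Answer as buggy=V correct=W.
`(lane % 4) + 8*((i/2) % 2)`[18,2]=>10
18: grp=4,tig=2
[2] (4+8,2*2+0) = (12,4)
row: 10 vs 12

buggy=10 correct=12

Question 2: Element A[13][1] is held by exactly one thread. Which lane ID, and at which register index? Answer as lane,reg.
r:13=>grp=5,rB=1  c:1=>tig=0,lo=1
L=5*4+0=20  i=1*2+1=3

20,3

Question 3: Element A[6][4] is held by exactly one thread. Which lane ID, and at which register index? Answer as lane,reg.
r: 6->gid=6,r8=0  c: 4->tid=2,i&1=0
L=6*4+2=26  i=0*2+0=0

26,0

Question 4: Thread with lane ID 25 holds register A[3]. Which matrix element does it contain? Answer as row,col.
lane 25: G=6 (25/4), T=1 (25%4)
i=3: r=6+8=14, c=1*2+1=3

14,3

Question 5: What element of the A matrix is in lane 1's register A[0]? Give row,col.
1: gid=0,tid=1
[0] (0+0,1*2+0) = (0,2)

0,2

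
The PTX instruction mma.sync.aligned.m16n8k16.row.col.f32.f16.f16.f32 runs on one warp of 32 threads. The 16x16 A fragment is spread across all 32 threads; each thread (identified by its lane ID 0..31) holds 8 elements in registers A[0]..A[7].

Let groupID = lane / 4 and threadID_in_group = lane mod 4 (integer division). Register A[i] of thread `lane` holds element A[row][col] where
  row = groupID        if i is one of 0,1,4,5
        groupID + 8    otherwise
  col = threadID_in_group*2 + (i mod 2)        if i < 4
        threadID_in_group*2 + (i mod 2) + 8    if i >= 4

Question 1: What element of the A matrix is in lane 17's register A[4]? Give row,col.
lane 17: g=4 (17/4), t=1 (17%4)
i=4: r=4+0=4, c=1*2+0+8=10

4,10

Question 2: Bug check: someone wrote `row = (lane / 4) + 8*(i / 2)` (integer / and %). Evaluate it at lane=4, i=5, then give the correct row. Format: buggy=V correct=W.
`(lane / 4) + 8*(i / 2)`[4,5]⇒17
L=4⇒gr=4>>2=1, th=4&3=0
[5]⇒row 1+0=1  col 0·2+1+8=9
row: 17 vs 1

buggy=17 correct=1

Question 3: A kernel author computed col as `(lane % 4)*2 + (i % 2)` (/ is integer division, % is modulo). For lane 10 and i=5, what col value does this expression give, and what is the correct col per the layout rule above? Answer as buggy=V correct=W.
`(lane % 4)*2 + (i % 2)`[10,5]=>5
10: grp=2,tig=2
[5] (2+0,2*2+1+8) = (2,13)
col: 5 vs 13

buggy=5 correct=13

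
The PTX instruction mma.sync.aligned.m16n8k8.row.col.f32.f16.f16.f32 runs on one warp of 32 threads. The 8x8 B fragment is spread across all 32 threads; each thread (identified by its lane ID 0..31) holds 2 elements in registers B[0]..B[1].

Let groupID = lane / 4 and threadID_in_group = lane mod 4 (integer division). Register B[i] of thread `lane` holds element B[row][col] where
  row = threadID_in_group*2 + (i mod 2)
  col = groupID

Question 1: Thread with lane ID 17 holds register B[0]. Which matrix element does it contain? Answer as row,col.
lane 17: gr=4 (17/4), th=1 (17%4)
i=0: r=1*2+0=2, c=gr=4

2,4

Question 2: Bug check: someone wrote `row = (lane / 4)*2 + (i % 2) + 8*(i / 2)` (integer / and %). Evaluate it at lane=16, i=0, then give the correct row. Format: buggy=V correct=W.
`(lane / 4)*2 + (i % 2) + 8*(i / 2)`[16,0]⇒8
L=16⇒gr=16>>2=4, th=16&3=0
[0]⇒row 0·2+0=0  col gr=4
row: 8 vs 0

buggy=8 correct=0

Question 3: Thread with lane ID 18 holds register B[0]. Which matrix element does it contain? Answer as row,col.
18: G=4,T=2
[0] (2*2+0,4) = (4,4)

4,4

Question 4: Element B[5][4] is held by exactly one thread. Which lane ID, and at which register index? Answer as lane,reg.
c=4⇒gr=4  r=5⇒th=2,odd=1
L=4*4+2=18  i=1=1

18,1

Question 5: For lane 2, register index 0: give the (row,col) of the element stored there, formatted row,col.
lane 2=>2/4=0, 2 mod 4=2
i=0  r:2·2+0=>4  c:0

4,0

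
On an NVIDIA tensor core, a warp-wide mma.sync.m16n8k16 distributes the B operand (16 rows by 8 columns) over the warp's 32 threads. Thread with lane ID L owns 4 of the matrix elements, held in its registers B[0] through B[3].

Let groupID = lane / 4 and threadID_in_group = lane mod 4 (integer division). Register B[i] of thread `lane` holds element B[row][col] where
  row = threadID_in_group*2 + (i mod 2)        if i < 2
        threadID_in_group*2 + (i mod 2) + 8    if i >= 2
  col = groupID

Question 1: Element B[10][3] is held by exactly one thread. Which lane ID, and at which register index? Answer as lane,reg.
13,2

c:3=>grp=3  r:10=>rB=1,tig=1,lo=0
L=3*4+1=13  i=1*2+0=2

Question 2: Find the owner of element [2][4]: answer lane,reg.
c=4→G=4  r=2→rhi=0,T=1,p=0
L=4*4+1=17  i=0*2+0=0

17,0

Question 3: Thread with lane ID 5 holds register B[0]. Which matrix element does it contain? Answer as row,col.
2,1

L=5⇒gr=5>>2=1, th=5&3=1
[0]⇒row 1·2+0+0=2  col gr=1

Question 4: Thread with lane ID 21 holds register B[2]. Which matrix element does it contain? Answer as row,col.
10,5

lane 21: g=5 (21/4), t=1 (21%4)
i=2: r=1*2+0+8=10, c=g=5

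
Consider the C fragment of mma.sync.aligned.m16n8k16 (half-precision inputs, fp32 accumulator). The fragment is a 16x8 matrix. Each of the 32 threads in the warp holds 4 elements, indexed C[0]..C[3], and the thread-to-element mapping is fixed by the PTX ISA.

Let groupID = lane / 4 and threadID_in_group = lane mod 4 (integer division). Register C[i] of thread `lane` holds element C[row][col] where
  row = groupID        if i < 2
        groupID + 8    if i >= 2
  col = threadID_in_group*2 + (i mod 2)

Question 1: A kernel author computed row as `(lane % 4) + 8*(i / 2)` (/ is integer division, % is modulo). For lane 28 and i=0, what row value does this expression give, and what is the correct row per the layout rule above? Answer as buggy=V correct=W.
buggy=0 correct=7

`(lane % 4) + 8*(i / 2)`[28,0]→0
L=28→G=28>>2=7, T=28&3=0
[0]→row 7+0=7  col 0·2+0=0
row: 0 vs 7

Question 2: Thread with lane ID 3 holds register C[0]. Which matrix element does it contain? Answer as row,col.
0,6

3: G=0,T=3
[0] (0+0,3*2+0) = (0,6)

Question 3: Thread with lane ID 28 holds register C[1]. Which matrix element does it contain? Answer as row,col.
7,1

lane 28: gid=7 (28/4), tid=0 (28%4)
i=1: r=7+0=7, c=0*2+1=1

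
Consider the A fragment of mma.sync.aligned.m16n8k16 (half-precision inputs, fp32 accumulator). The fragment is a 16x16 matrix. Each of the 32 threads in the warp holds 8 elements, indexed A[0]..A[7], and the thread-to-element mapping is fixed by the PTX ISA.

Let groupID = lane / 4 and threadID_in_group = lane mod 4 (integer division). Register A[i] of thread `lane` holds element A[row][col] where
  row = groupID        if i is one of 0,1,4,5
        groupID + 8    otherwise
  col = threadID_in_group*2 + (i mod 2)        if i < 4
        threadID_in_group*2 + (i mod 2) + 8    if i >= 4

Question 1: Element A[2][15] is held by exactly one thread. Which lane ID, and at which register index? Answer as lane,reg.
r:2=>grp=2,rB=0  c:15=>cB=1,tig=3,lo=1
L=2*4+3=11  i=1*4+0*2+1=5

11,5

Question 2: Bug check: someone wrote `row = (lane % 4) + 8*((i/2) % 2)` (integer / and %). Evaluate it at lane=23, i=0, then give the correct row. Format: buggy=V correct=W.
`(lane % 4) + 8*((i/2) % 2)`[23,0]->3
lane 23: gid=5 (23/4), tid=3 (23%4)
i=0: r=5+0=5, c=3*2+0+0=6
row: 3 vs 5

buggy=3 correct=5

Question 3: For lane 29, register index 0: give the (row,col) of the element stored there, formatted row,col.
29: gid=7,tid=1
[0] (7+0,1*2+0+0) = (7,2)

7,2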